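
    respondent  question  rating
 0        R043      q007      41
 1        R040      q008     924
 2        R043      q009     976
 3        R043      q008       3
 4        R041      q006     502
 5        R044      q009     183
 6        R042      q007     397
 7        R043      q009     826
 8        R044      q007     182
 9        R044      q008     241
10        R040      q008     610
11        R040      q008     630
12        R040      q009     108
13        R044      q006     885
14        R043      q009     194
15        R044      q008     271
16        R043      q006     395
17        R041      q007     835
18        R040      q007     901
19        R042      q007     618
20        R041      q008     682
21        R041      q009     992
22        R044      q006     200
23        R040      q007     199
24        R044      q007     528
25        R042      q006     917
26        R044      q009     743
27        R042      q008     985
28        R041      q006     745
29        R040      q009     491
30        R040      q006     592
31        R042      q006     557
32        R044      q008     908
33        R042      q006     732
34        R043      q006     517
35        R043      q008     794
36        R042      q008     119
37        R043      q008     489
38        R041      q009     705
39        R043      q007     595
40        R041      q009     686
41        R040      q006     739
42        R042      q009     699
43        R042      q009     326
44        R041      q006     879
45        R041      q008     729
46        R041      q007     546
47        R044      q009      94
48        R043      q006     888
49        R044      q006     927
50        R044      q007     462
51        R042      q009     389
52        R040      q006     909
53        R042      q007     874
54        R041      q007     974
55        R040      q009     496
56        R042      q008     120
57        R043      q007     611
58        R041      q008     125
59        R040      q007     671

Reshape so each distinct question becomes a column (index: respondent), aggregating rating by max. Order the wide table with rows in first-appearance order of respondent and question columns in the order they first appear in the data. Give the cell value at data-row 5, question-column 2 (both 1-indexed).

985

With rows in first-appearance order of respondent, row 5 is respondent=R042. question columns in first-appearance order: q007, q008, q009, q006; column 2 is q008.
Long rows with respondent=R042, question=q008: max(985, 119, 120) = 985.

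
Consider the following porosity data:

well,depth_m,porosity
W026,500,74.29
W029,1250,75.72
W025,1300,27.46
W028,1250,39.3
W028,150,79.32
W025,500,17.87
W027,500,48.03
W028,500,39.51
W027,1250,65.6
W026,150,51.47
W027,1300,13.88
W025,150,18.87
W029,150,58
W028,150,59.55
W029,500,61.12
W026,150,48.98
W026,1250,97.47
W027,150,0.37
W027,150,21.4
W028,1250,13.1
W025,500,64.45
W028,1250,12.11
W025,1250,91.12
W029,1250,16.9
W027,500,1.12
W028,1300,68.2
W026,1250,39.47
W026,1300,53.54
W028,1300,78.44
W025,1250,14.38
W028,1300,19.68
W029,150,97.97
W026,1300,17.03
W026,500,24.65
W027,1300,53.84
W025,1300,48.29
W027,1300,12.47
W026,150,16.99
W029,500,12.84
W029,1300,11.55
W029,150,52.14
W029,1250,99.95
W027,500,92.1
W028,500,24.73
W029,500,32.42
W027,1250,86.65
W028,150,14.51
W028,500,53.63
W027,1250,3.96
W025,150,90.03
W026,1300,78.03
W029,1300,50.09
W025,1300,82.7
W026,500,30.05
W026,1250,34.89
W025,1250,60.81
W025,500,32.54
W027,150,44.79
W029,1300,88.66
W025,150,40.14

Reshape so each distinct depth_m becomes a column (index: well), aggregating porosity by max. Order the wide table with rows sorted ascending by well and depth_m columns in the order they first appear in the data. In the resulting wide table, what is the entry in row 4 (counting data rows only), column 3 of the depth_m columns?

With rows sorted ascending by well, row 4 is well=W028. depth_m columns in first-appearance order: 500, 1250, 1300, 150; column 3 is 1300.
Long rows with well=W028, depth_m=1300: max(68.2, 78.44, 19.68) = 78.44.

78.44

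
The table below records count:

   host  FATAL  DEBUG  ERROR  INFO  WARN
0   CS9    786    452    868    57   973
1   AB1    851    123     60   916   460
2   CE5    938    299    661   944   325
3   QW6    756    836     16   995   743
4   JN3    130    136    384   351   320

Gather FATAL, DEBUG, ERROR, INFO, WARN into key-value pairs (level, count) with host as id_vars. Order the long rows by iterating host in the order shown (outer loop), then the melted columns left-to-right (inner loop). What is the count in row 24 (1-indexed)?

351

25 rows total (5 × 5). Row 24: index ⌊(24-1)/5⌋ = 4 into host → JN3; (24-1) mod 5 = 3 into the melted columns → INFO.
So row 24 is (JN3, INFO, 351); count = 351.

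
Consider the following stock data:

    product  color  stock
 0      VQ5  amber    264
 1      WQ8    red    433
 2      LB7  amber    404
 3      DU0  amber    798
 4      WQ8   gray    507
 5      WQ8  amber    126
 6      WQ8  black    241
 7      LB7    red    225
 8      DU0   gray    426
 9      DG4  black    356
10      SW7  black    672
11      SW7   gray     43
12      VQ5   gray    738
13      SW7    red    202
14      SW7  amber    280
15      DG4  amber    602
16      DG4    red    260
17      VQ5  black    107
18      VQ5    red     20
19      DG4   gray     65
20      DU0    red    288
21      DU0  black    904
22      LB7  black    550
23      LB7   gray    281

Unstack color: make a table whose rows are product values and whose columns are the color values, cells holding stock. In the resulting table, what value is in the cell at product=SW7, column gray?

43

Wide layout: rows indexed by product, columns are the 4 distinct color values (amber, red, gray, black).
Cell (product=SW7, color=gray) draws from the long row where product=SW7 and color=gray, which has stock=43.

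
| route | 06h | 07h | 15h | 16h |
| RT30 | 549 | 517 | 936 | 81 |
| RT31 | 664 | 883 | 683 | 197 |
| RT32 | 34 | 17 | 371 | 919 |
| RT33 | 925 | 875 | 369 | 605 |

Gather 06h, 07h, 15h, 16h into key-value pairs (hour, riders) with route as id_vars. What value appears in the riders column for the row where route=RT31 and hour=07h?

883

Unpivoting turns each (route, wide-column) pair into one long row.
The wide cell at row RT31, column 07h holds 883, so the long row (RT31, 07h) has riders=883.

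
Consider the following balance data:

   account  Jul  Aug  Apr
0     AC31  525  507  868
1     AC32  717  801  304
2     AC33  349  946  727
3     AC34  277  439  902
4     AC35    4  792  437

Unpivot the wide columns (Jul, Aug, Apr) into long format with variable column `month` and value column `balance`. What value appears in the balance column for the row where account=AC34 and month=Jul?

Unpivoting turns each (account, wide-column) pair into one long row.
The wide cell at row AC34, column Jul holds 277, so the long row (AC34, Jul) has balance=277.

277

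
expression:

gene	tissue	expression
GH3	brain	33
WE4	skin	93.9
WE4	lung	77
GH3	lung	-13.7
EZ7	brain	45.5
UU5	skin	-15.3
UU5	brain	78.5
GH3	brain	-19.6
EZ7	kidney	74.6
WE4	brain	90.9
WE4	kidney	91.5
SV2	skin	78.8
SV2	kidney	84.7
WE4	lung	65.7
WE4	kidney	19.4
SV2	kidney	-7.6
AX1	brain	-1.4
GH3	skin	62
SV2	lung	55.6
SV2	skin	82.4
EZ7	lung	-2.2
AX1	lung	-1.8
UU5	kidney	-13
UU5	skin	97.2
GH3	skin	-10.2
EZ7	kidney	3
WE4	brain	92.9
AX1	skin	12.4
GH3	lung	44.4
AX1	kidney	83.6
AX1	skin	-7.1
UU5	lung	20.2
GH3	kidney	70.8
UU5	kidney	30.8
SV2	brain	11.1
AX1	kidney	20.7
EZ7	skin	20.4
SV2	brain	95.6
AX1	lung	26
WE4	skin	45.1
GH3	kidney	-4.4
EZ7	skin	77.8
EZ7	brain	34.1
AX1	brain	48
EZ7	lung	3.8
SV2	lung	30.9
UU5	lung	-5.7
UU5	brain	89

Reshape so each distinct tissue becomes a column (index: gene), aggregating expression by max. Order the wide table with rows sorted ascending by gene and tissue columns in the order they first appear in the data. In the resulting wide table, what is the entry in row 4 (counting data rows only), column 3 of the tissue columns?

55.6

With rows sorted ascending by gene, row 4 is gene=SV2. tissue columns in first-appearance order: brain, skin, lung, kidney; column 3 is lung.
Long rows with gene=SV2, tissue=lung: max(55.6, 30.9) = 55.6.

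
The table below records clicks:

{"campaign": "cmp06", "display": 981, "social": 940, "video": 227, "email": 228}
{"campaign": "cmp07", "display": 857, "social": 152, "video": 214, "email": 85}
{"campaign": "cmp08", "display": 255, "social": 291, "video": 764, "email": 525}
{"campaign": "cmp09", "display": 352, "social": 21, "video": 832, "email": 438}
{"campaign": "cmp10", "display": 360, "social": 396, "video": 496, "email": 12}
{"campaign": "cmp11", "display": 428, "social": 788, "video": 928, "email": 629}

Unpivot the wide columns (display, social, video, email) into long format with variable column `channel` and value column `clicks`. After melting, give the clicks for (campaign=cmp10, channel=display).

Unpivoting turns each (campaign, wide-column) pair into one long row.
The wide cell at row cmp10, column display holds 360, so the long row (cmp10, display) has clicks=360.

360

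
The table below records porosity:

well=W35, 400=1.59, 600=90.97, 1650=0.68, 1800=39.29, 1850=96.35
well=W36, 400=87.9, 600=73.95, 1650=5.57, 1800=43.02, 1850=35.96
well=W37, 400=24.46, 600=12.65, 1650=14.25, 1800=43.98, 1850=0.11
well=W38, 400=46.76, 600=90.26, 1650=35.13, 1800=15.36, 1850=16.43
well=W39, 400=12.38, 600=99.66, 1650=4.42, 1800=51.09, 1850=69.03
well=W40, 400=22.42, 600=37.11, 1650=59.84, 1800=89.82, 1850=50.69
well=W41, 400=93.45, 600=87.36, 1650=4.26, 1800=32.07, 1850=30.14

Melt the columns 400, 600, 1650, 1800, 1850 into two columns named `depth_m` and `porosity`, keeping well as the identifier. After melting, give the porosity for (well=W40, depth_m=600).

Unpivoting turns each (well, wide-column) pair into one long row.
The wide cell at row W40, column 600 holds 37.11, so the long row (W40, 600) has porosity=37.11.

37.11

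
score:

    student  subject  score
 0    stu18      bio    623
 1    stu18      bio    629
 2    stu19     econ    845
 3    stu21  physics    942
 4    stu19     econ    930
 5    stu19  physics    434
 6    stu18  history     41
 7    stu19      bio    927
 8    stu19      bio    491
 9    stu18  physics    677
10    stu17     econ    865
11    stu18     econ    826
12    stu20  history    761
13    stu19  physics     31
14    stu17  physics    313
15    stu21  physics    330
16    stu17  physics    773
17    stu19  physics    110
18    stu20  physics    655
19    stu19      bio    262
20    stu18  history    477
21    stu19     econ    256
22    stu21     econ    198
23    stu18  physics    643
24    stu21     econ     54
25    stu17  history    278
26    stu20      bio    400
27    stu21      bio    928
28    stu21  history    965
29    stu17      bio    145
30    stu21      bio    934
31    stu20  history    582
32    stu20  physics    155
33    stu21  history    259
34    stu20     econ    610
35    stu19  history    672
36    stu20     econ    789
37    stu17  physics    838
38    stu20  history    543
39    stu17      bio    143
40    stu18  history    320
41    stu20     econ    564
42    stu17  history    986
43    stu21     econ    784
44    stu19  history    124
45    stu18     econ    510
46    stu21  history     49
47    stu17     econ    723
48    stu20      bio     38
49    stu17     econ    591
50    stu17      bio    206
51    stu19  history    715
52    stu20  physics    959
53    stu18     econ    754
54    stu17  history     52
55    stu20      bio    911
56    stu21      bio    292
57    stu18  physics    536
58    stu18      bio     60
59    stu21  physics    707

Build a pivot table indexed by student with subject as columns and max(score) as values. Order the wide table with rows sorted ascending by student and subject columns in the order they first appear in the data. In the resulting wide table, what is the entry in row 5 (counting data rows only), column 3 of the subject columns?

942

With rows sorted ascending by student, row 5 is student=stu21. subject columns in first-appearance order: bio, econ, physics, history; column 3 is physics.
Long rows with student=stu21, subject=physics: max(942, 330, 707) = 942.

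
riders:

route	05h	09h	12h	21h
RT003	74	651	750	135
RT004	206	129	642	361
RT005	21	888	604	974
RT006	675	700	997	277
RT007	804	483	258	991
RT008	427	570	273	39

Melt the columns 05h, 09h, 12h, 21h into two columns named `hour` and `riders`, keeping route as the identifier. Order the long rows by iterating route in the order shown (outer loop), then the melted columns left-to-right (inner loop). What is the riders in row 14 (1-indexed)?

700

24 rows total (6 × 4). Row 14: index ⌊(14-1)/4⌋ = 3 into route → RT006; (14-1) mod 4 = 1 into the melted columns → 09h.
So row 14 is (RT006, 09h, 700); riders = 700.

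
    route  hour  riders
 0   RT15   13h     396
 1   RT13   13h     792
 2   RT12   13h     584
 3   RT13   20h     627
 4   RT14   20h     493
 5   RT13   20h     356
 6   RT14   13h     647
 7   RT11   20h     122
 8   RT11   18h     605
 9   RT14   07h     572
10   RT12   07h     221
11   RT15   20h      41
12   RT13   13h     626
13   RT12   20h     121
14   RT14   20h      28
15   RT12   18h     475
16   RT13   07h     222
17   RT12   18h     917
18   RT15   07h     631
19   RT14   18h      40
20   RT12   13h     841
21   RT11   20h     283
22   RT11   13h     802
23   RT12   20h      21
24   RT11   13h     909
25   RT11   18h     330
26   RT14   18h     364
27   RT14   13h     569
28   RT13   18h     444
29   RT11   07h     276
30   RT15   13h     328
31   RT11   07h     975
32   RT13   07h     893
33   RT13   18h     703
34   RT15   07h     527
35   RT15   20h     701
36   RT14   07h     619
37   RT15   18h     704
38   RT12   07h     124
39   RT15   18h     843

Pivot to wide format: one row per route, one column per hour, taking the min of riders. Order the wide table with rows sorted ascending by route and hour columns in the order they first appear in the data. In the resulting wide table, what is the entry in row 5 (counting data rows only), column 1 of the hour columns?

With rows sorted ascending by route, row 5 is route=RT15. hour columns in first-appearance order: 13h, 20h, 18h, 07h; column 1 is 13h.
Long rows with route=RT15, hour=13h: min(396, 328) = 328.

328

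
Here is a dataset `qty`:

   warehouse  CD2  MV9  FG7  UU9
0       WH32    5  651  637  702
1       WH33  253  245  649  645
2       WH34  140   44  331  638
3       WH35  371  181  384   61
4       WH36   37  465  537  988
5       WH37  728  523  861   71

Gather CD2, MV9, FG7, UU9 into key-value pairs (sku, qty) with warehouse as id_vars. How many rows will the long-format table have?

24

6 warehouse values × 4 melted columns = 24 rows.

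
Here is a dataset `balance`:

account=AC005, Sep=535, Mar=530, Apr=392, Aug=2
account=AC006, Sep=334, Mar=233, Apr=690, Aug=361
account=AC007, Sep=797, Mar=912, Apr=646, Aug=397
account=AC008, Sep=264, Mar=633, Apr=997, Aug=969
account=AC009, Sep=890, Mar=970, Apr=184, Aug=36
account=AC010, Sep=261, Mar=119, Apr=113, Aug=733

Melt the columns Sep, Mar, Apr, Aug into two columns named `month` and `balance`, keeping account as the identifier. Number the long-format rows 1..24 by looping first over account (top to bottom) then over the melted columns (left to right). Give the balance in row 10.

24 rows total (6 × 4). Row 10: index ⌊(10-1)/4⌋ = 2 into account → AC007; (10-1) mod 4 = 1 into the melted columns → Mar.
So row 10 is (AC007, Mar, 912); balance = 912.

912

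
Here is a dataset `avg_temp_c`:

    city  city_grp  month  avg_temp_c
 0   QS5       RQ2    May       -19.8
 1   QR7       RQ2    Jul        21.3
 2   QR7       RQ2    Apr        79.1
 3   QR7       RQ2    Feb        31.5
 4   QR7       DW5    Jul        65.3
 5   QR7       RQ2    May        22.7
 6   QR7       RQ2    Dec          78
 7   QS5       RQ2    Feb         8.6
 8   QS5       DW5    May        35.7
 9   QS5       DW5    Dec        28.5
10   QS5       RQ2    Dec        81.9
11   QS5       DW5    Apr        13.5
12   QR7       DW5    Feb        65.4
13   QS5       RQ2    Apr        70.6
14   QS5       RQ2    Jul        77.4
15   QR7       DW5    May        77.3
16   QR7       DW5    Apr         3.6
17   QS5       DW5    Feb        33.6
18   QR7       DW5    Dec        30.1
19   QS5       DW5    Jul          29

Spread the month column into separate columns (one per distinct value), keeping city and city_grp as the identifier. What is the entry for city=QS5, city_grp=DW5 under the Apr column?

13.5

Wide layout: rows indexed by city and city_grp, columns are the 5 distinct month values (May, Jul, Apr, Feb, Dec).
Cell (city=QS5, city_grp=DW5, month=Apr) draws from the long row where city=QS5, city_grp=DW5 and month=Apr, which has avg_temp_c=13.5.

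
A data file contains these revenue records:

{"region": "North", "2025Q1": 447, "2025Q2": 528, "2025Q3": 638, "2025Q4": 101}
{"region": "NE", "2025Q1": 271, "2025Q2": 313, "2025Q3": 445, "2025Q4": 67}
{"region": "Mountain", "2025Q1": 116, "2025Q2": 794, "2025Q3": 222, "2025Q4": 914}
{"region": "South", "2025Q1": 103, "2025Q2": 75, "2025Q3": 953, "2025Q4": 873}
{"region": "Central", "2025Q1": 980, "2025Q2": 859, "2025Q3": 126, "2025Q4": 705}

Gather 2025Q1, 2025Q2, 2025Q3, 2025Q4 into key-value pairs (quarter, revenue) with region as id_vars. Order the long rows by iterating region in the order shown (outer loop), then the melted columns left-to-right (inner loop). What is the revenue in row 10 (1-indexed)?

20 rows total (5 × 4). Row 10: index ⌊(10-1)/4⌋ = 2 into region → Mountain; (10-1) mod 4 = 1 into the melted columns → 2025Q2.
So row 10 is (Mountain, 2025Q2, 794); revenue = 794.

794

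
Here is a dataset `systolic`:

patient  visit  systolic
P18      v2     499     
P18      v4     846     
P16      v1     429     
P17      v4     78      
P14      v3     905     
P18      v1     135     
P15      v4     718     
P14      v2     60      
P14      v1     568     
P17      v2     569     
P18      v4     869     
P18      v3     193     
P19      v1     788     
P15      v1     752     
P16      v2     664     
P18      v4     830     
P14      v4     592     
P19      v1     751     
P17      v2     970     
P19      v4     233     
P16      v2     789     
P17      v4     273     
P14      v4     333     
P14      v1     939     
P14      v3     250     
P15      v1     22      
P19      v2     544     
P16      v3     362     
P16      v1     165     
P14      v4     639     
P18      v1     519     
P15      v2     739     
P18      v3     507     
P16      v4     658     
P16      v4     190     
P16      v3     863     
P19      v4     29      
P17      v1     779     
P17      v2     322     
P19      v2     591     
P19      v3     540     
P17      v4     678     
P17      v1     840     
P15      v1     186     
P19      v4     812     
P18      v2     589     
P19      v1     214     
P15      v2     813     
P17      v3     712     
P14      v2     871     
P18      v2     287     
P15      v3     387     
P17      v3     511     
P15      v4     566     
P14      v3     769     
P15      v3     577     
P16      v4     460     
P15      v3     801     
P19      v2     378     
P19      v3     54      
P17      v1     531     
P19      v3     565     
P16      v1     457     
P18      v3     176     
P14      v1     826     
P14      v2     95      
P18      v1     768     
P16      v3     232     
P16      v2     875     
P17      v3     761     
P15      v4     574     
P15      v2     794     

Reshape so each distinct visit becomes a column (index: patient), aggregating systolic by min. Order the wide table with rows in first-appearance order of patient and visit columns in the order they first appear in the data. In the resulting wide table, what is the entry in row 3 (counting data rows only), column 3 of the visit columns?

531

With rows in first-appearance order of patient, row 3 is patient=P17. visit columns in first-appearance order: v2, v4, v1, v3; column 3 is v1.
Long rows with patient=P17, visit=v1: min(779, 840, 531) = 531.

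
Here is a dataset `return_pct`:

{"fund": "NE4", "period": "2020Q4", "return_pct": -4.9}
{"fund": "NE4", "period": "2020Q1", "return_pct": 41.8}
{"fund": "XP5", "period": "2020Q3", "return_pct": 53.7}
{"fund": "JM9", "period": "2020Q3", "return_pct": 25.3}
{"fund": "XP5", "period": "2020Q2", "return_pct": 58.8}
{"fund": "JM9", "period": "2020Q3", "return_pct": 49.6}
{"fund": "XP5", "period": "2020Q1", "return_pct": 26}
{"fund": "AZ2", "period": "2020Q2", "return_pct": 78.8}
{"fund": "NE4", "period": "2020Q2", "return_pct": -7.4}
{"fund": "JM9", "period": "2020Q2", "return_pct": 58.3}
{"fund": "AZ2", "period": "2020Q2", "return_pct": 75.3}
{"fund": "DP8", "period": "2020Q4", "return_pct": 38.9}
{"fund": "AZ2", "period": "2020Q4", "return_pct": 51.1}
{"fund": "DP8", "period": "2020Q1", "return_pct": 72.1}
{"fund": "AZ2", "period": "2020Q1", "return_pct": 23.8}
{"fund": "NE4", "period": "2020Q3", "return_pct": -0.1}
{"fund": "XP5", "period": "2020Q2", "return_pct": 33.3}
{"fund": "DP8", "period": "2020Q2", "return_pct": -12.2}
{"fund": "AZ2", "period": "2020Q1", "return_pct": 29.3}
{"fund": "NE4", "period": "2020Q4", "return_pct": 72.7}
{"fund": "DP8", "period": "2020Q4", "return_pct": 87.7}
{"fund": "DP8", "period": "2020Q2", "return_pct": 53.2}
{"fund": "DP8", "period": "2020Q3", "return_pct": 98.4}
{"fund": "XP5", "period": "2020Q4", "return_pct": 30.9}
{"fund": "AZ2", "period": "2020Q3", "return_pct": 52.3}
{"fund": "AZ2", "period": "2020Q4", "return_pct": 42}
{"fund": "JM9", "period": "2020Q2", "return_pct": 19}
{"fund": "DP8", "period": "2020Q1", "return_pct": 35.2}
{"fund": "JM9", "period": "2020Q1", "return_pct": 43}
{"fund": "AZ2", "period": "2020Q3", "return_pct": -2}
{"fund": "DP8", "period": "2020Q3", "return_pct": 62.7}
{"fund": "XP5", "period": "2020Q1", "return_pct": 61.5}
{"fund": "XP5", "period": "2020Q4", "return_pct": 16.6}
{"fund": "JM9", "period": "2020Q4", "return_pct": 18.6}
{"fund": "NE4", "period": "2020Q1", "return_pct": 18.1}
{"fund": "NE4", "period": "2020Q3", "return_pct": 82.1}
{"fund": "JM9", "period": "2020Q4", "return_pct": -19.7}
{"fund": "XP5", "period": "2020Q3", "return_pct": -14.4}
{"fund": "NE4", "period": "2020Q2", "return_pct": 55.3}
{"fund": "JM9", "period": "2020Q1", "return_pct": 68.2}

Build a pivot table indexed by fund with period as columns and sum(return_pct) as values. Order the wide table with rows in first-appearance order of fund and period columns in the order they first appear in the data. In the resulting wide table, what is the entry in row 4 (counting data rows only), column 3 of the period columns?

50.3

With rows in first-appearance order of fund, row 4 is fund=AZ2. period columns in first-appearance order: 2020Q4, 2020Q1, 2020Q3, 2020Q2; column 3 is 2020Q3.
Long rows with fund=AZ2, period=2020Q3: 52.3 + -2 = 50.3.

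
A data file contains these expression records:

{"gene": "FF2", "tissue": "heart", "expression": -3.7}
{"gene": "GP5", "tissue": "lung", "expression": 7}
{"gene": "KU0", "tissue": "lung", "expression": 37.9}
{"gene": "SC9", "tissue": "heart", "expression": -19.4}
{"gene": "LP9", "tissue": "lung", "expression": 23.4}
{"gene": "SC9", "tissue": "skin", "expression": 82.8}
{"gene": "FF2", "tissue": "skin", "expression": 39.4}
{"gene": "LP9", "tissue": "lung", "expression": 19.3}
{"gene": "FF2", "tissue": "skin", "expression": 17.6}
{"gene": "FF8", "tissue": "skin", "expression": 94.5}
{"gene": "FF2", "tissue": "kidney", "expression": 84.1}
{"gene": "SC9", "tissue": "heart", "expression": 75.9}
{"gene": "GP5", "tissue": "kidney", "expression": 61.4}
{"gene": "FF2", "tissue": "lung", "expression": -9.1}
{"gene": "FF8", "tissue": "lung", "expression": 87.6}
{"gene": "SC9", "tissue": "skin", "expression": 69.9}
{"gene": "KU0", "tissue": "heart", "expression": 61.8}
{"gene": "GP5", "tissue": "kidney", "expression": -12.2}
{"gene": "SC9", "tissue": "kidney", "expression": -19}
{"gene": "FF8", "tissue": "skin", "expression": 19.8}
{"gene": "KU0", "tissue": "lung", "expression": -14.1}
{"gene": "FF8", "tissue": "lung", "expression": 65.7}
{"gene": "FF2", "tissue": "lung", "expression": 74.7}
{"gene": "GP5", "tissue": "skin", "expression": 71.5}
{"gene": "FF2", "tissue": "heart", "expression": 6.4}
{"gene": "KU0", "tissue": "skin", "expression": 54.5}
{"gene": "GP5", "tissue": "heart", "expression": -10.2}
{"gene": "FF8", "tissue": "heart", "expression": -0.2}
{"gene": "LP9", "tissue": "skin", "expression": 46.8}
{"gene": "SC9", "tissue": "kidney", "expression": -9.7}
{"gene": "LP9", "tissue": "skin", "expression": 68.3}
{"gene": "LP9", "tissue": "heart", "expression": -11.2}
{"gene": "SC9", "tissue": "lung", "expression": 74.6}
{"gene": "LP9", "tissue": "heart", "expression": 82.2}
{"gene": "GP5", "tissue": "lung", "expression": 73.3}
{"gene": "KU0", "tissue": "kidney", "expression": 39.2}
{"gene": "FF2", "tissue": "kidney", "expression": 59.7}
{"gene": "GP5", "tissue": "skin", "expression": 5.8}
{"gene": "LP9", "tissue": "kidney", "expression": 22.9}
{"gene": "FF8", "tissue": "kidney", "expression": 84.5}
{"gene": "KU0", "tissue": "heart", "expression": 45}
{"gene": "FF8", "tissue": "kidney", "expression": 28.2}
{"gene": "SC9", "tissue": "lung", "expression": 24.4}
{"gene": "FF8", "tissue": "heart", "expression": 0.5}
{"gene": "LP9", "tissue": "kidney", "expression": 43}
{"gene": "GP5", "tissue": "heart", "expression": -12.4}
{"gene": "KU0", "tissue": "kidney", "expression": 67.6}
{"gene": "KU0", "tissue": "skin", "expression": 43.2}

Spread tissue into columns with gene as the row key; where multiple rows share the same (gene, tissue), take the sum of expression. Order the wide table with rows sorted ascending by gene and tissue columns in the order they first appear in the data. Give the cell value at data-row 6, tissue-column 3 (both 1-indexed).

With rows sorted ascending by gene, row 6 is gene=SC9. tissue columns in first-appearance order: heart, lung, skin, kidney; column 3 is skin.
Long rows with gene=SC9, tissue=skin: 82.8 + 69.9 = 152.7.

152.7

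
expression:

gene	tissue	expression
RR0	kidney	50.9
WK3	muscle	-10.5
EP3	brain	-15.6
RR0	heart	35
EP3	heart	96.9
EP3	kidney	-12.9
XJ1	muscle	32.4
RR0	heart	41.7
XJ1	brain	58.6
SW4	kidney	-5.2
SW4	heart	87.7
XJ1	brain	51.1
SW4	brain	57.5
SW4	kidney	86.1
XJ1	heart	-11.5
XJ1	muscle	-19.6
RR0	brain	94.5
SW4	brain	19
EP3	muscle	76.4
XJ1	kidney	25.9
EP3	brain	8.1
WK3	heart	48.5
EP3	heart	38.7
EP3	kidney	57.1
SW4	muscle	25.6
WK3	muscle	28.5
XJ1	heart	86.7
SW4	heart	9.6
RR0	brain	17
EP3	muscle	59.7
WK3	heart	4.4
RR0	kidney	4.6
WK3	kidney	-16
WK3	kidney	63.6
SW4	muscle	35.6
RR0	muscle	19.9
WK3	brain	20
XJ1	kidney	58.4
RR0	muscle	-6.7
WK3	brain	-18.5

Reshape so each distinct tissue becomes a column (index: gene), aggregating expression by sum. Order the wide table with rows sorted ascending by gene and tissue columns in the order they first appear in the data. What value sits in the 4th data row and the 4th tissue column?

With rows sorted ascending by gene, row 4 is gene=WK3. tissue columns in first-appearance order: kidney, muscle, brain, heart; column 4 is heart.
Long rows with gene=WK3, tissue=heart: 48.5 + 4.4 = 52.9.

52.9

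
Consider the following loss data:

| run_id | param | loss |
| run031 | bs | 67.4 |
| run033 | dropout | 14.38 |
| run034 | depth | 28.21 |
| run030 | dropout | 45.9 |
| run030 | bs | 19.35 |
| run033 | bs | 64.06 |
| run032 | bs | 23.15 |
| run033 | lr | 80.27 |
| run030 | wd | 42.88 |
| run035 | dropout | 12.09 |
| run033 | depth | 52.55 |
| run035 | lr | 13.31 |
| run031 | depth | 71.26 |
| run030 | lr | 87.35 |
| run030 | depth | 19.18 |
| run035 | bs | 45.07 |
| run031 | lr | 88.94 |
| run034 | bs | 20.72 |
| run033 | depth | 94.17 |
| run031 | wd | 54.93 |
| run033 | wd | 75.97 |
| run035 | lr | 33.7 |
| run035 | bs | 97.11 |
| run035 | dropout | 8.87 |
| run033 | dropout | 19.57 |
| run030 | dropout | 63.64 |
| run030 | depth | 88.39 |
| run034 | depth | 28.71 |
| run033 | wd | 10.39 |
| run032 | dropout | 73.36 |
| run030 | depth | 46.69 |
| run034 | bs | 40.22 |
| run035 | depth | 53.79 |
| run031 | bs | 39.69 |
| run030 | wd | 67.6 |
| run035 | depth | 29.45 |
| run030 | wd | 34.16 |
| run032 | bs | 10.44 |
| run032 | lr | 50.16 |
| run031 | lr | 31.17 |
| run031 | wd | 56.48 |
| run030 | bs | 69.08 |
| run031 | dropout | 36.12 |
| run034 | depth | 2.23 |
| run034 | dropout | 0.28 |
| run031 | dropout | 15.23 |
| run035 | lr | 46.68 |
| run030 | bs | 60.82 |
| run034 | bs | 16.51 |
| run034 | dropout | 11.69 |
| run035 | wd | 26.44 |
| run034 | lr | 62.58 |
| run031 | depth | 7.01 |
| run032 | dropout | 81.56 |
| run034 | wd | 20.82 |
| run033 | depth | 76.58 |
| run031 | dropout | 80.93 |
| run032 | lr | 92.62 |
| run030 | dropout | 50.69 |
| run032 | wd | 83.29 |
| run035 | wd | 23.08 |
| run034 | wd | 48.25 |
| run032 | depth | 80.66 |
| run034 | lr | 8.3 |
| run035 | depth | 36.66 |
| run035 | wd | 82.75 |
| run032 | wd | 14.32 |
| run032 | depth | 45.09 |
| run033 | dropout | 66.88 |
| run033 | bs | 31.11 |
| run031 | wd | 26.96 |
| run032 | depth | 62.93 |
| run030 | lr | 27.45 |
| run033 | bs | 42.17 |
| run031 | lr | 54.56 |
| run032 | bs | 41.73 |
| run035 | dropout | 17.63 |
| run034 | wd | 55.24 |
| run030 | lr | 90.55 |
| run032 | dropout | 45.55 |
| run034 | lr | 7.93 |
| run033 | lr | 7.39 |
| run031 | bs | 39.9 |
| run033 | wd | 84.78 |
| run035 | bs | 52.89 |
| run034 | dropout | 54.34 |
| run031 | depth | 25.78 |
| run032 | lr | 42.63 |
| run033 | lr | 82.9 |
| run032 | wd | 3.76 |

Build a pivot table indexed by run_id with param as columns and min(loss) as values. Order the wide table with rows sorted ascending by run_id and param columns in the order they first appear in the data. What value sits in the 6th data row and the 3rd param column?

29.45

With rows sorted ascending by run_id, row 6 is run_id=run035. param columns in first-appearance order: bs, dropout, depth, lr, wd; column 3 is depth.
Long rows with run_id=run035, param=depth: min(53.79, 29.45, 36.66) = 29.45.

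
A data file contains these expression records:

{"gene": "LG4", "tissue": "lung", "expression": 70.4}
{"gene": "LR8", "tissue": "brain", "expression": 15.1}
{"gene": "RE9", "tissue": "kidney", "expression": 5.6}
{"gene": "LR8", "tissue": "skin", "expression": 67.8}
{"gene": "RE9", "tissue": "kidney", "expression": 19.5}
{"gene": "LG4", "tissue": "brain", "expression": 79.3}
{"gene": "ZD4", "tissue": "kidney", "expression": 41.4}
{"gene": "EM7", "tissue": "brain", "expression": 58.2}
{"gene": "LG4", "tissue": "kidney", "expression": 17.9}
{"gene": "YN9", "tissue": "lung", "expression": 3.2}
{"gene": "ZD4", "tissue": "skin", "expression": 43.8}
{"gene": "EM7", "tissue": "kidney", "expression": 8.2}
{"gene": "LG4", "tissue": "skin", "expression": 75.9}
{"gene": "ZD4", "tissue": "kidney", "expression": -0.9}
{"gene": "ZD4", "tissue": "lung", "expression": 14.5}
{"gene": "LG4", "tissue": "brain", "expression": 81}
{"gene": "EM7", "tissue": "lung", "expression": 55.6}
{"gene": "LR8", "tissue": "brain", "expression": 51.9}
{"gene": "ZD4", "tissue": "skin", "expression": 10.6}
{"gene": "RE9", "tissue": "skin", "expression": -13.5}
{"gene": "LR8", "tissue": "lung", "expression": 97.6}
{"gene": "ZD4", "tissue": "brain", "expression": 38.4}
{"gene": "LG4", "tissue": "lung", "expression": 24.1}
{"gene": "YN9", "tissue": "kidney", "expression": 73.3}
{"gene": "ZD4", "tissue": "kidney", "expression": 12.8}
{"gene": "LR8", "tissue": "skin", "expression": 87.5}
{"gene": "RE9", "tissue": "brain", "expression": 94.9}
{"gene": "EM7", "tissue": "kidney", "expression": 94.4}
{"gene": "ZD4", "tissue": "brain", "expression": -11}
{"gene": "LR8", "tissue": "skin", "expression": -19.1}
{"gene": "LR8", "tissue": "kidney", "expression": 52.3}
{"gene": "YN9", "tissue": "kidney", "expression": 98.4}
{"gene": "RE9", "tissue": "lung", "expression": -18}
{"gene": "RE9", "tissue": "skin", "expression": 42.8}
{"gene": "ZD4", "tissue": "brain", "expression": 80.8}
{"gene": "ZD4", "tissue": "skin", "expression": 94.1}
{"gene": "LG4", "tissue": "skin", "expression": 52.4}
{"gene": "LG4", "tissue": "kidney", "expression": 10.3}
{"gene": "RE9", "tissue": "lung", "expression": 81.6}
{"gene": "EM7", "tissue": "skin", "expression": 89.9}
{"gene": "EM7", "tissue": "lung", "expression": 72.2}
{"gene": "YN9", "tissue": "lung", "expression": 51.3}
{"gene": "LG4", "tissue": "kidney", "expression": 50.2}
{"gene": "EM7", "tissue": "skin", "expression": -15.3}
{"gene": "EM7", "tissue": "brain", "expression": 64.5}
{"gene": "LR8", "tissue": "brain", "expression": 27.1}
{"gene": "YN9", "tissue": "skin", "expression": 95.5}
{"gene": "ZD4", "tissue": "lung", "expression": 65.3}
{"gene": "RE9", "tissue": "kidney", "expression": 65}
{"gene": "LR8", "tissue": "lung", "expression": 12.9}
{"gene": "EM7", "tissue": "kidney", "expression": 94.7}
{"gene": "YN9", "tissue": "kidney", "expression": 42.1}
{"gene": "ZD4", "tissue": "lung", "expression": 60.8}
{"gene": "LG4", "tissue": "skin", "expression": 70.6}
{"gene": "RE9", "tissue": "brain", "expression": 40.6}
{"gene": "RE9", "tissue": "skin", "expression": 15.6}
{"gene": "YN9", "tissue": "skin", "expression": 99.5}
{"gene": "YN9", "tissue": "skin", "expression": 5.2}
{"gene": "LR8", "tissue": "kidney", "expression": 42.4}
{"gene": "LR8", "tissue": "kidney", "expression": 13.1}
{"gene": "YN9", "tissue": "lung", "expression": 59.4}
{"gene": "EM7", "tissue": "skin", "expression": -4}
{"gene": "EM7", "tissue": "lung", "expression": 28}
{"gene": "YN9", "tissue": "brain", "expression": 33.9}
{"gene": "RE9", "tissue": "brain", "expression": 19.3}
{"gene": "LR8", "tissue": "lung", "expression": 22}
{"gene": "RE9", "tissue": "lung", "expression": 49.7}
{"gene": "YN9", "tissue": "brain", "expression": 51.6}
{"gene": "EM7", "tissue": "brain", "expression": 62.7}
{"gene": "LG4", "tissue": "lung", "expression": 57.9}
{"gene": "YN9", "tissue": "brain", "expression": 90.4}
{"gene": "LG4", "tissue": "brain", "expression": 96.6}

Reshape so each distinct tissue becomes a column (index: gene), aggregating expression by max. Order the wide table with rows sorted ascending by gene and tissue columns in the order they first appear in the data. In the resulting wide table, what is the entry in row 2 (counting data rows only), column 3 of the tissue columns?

50.2

With rows sorted ascending by gene, row 2 is gene=LG4. tissue columns in first-appearance order: lung, brain, kidney, skin; column 3 is kidney.
Long rows with gene=LG4, tissue=kidney: max(17.9, 10.3, 50.2) = 50.2.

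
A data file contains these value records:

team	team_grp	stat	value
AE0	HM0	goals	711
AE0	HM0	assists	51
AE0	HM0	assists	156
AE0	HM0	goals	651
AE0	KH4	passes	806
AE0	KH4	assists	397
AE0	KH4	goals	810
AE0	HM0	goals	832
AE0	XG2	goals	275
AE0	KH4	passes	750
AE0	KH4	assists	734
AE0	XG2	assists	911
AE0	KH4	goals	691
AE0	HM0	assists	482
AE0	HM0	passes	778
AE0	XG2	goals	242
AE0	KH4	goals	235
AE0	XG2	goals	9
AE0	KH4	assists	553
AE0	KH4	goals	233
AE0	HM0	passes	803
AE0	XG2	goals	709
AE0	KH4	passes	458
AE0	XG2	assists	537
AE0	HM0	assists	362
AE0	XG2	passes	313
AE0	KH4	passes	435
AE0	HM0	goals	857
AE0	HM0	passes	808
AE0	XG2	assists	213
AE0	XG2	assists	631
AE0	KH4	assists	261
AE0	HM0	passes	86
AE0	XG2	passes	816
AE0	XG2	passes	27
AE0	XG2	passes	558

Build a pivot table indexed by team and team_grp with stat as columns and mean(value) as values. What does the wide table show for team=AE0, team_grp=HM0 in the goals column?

Rows with team=AE0, team_grp=HM0 and stat=goals: value values are 711, 651, 832, 857.
(711 + 651 + 832 + 857) / 4 = 762.75.

762.75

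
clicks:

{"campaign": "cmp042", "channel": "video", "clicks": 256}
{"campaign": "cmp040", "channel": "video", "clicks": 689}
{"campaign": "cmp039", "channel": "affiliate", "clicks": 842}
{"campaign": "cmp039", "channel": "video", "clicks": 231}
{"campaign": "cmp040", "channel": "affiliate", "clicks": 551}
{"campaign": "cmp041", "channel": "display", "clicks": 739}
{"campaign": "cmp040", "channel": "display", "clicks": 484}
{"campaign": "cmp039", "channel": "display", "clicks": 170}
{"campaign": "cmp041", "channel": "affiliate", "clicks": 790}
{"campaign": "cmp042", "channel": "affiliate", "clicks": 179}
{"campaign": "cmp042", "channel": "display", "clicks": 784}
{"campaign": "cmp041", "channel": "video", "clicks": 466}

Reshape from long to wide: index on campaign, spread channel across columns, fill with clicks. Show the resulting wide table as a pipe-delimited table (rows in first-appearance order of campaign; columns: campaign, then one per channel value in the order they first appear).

Columns: campaign plus the 3 distinct channel values (video, affiliate, display).
For example, row cmp042 column video takes clicks=256 from the long row (cmp042, video).

| campaign | video | affiliate | display |
| cmp042 | 256 | 179 | 784 |
| cmp040 | 689 | 551 | 484 |
| cmp039 | 231 | 842 | 170 |
| cmp041 | 466 | 790 | 739 |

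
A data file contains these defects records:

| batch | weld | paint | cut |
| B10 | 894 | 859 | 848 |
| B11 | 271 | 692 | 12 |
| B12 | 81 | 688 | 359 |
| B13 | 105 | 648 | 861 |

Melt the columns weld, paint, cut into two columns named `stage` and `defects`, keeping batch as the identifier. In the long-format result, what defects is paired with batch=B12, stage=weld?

Unpivoting turns each (batch, wide-column) pair into one long row.
The wide cell at row B12, column weld holds 81, so the long row (B12, weld) has defects=81.

81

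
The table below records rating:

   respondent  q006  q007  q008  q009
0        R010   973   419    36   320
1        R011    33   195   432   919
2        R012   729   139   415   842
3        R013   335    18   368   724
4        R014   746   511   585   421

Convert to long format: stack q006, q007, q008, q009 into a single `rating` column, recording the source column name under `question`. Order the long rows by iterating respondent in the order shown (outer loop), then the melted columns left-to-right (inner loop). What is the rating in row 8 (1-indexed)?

919

20 rows total (5 × 4). Row 8: index ⌊(8-1)/4⌋ = 1 into respondent → R011; (8-1) mod 4 = 3 into the melted columns → q009.
So row 8 is (R011, q009, 919); rating = 919.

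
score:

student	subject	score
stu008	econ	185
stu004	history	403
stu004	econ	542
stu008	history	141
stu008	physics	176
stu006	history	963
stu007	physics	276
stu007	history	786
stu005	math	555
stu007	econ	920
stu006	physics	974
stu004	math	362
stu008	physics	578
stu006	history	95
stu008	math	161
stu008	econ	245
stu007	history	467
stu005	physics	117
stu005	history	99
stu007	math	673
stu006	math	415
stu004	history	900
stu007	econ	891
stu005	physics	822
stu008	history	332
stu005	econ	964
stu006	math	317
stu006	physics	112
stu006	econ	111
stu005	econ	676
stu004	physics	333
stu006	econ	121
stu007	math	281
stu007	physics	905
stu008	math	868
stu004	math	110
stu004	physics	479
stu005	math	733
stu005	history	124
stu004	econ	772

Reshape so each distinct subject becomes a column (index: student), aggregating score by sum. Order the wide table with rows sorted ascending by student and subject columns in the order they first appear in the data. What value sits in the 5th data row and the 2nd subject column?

473

With rows sorted ascending by student, row 5 is student=stu008. subject columns in first-appearance order: econ, history, physics, math; column 2 is history.
Long rows with student=stu008, subject=history: 141 + 332 = 473.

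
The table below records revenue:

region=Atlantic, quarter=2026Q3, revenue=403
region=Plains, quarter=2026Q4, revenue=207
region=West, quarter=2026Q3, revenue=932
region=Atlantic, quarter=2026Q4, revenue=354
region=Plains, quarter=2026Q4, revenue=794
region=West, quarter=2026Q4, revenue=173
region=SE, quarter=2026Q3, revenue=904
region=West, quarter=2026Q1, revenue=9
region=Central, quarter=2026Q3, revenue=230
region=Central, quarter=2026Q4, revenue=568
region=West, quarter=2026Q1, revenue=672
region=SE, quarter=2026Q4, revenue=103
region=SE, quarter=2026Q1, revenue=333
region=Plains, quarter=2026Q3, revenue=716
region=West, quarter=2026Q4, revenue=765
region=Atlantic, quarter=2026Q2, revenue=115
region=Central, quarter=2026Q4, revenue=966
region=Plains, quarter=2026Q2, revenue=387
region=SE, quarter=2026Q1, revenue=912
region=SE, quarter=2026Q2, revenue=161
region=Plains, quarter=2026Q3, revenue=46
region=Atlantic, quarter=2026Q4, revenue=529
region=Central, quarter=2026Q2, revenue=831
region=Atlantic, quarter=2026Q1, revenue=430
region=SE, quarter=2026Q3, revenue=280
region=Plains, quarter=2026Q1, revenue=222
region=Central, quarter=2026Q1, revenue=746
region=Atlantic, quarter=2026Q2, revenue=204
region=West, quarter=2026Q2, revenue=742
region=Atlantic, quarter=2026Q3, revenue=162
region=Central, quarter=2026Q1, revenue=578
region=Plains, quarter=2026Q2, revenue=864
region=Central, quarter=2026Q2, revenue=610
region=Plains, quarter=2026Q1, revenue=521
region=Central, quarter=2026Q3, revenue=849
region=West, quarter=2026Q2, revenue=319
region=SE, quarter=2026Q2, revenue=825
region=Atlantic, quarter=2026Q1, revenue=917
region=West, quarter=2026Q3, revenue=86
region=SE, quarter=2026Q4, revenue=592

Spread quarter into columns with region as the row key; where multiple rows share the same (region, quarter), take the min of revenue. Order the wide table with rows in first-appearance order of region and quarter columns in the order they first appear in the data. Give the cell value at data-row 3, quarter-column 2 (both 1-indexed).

With rows in first-appearance order of region, row 3 is region=West. quarter columns in first-appearance order: 2026Q3, 2026Q4, 2026Q1, 2026Q2; column 2 is 2026Q4.
Long rows with region=West, quarter=2026Q4: min(173, 765) = 173.

173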